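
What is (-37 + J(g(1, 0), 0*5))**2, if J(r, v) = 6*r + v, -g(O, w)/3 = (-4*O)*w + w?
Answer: 1369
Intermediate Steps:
g(O, w) = -3*w + 12*O*w (g(O, w) = -3*((-4*O)*w + w) = -3*(-4*O*w + w) = -3*(w - 4*O*w) = -3*w + 12*O*w)
J(r, v) = v + 6*r
(-37 + J(g(1, 0), 0*5))**2 = (-37 + (0*5 + 6*(3*0*(-1 + 4*1))))**2 = (-37 + (0 + 6*(3*0*(-1 + 4))))**2 = (-37 + (0 + 6*(3*0*3)))**2 = (-37 + (0 + 6*0))**2 = (-37 + (0 + 0))**2 = (-37 + 0)**2 = (-37)**2 = 1369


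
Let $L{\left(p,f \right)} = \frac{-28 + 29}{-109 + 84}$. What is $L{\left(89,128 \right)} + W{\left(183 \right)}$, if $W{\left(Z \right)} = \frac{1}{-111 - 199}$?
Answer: $- \frac{67}{1550} \approx -0.043226$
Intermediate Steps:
$W{\left(Z \right)} = - \frac{1}{310}$ ($W{\left(Z \right)} = \frac{1}{-310} = - \frac{1}{310}$)
$L{\left(p,f \right)} = - \frac{1}{25}$ ($L{\left(p,f \right)} = 1 \frac{1}{-25} = 1 \left(- \frac{1}{25}\right) = - \frac{1}{25}$)
$L{\left(89,128 \right)} + W{\left(183 \right)} = - \frac{1}{25} - \frac{1}{310} = - \frac{67}{1550}$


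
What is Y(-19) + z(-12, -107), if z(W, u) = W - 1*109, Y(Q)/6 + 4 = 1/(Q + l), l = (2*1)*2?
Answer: -727/5 ≈ -145.40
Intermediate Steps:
l = 4 (l = 2*2 = 4)
Y(Q) = -24 + 6/(4 + Q) (Y(Q) = -24 + 6/(Q + 4) = -24 + 6/(4 + Q))
z(W, u) = -109 + W (z(W, u) = W - 109 = -109 + W)
Y(-19) + z(-12, -107) = 6*(-15 - 4*(-19))/(4 - 19) + (-109 - 12) = 6*(-15 + 76)/(-15) - 121 = 6*(-1/15)*61 - 121 = -122/5 - 121 = -727/5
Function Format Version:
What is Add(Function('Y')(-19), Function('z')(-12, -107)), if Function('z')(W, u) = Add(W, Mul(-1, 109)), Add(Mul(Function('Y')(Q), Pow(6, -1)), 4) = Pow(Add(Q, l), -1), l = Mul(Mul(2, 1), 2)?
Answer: Rational(-727, 5) ≈ -145.40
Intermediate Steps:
l = 4 (l = Mul(2, 2) = 4)
Function('Y')(Q) = Add(-24, Mul(6, Pow(Add(4, Q), -1))) (Function('Y')(Q) = Add(-24, Mul(6, Pow(Add(Q, 4), -1))) = Add(-24, Mul(6, Pow(Add(4, Q), -1))))
Function('z')(W, u) = Add(-109, W) (Function('z')(W, u) = Add(W, -109) = Add(-109, W))
Add(Function('Y')(-19), Function('z')(-12, -107)) = Add(Mul(6, Pow(Add(4, -19), -1), Add(-15, Mul(-4, -19))), Add(-109, -12)) = Add(Mul(6, Pow(-15, -1), Add(-15, 76)), -121) = Add(Mul(6, Rational(-1, 15), 61), -121) = Add(Rational(-122, 5), -121) = Rational(-727, 5)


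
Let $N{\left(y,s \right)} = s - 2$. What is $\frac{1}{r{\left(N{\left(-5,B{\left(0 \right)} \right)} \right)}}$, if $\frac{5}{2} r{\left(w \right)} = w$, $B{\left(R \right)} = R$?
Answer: $- \frac{5}{4} \approx -1.25$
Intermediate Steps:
$N{\left(y,s \right)} = -2 + s$
$r{\left(w \right)} = \frac{2 w}{5}$
$\frac{1}{r{\left(N{\left(-5,B{\left(0 \right)} \right)} \right)}} = \frac{1}{\frac{2}{5} \left(-2 + 0\right)} = \frac{1}{\frac{2}{5} \left(-2\right)} = \frac{1}{- \frac{4}{5}} = - \frac{5}{4}$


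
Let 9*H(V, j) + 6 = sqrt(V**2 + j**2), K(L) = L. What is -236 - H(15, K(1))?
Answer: -706/3 - sqrt(226)/9 ≈ -237.00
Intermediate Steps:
H(V, j) = -2/3 + sqrt(V**2 + j**2)/9
-236 - H(15, K(1)) = -236 - (-2/3 + sqrt(15**2 + 1**2)/9) = -236 - (-2/3 + sqrt(225 + 1)/9) = -236 - (-2/3 + sqrt(226)/9) = -236 + (2/3 - sqrt(226)/9) = -706/3 - sqrt(226)/9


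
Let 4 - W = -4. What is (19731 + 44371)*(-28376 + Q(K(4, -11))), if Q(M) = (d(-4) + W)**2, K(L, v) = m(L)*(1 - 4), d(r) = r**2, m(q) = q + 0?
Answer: -1782035600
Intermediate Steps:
W = 8 (W = 4 - 1*(-4) = 4 + 4 = 8)
m(q) = q
K(L, v) = -3*L (K(L, v) = L*(1 - 4) = L*(-3) = -3*L)
Q(M) = 576 (Q(M) = ((-4)**2 + 8)**2 = (16 + 8)**2 = 24**2 = 576)
(19731 + 44371)*(-28376 + Q(K(4, -11))) = (19731 + 44371)*(-28376 + 576) = 64102*(-27800) = -1782035600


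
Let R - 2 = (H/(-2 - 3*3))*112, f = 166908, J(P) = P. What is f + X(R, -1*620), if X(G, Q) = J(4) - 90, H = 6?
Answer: 166822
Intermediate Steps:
R = -650/11 (R = 2 + (6/(-2 - 3*3))*112 = 2 + (6/(-2 - 1*9))*112 = 2 + (6/(-2 - 9))*112 = 2 + (6/(-11))*112 = 2 + (6*(-1/11))*112 = 2 - 6/11*112 = 2 - 672/11 = -650/11 ≈ -59.091)
X(G, Q) = -86 (X(G, Q) = 4 - 90 = -86)
f + X(R, -1*620) = 166908 - 86 = 166822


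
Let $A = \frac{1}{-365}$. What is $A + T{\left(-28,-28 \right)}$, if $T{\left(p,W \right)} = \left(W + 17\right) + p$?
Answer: $- \frac{14236}{365} \approx -39.003$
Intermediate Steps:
$T{\left(p,W \right)} = 17 + W + p$ ($T{\left(p,W \right)} = \left(17 + W\right) + p = 17 + W + p$)
$A = - \frac{1}{365} \approx -0.0027397$
$A + T{\left(-28,-28 \right)} = - \frac{1}{365} - 39 = - \frac{14236}{365}$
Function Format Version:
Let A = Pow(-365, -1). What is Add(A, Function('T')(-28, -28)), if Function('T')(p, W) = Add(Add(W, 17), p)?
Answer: Rational(-14236, 365) ≈ -39.003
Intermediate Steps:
Function('T')(p, W) = Add(17, W, p) (Function('T')(p, W) = Add(Add(17, W), p) = Add(17, W, p))
A = Rational(-1, 365) ≈ -0.0027397
Add(A, Function('T')(-28, -28)) = Add(Rational(-1, 365), Add(17, -28, -28)) = Add(Rational(-1, 365), -39) = Rational(-14236, 365)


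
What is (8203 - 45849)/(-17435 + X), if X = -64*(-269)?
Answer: 37646/219 ≈ 171.90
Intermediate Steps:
X = 17216
(8203 - 45849)/(-17435 + X) = (8203 - 45849)/(-17435 + 17216) = -37646/(-219) = -37646*(-1/219) = 37646/219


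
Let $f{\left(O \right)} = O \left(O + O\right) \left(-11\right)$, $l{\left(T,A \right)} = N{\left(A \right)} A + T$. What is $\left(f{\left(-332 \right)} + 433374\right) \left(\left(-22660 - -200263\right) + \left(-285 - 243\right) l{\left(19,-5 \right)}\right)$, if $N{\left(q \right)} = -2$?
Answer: $-323211290214$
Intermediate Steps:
$l{\left(T,A \right)} = T - 2 A$ ($l{\left(T,A \right)} = - 2 A + T = T - 2 A$)
$f{\left(O \right)} = - 22 O^{2}$ ($f{\left(O \right)} = O 2 O \left(-11\right) = 2 O^{2} \left(-11\right) = - 22 O^{2}$)
$\left(f{\left(-332 \right)} + 433374\right) \left(\left(-22660 - -200263\right) + \left(-285 - 243\right) l{\left(19,-5 \right)}\right) = \left(- 22 \left(-332\right)^{2} + 433374\right) \left(\left(-22660 - -200263\right) + \left(-285 - 243\right) \left(19 - -10\right)\right) = \left(\left(-22\right) 110224 + 433374\right) \left(\left(-22660 + 200263\right) - 528 \left(19 + 10\right)\right) = \left(-2424928 + 433374\right) \left(177603 - 15312\right) = - 1991554 \left(177603 - 15312\right) = \left(-1991554\right) 162291 = -323211290214$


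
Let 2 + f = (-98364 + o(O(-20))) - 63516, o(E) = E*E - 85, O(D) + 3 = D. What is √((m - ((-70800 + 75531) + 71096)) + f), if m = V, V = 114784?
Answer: 3*I*√13609 ≈ 349.97*I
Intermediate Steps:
m = 114784
O(D) = -3 + D
o(E) = -85 + E² (o(E) = E² - 85 = -85 + E²)
f = -161438 (f = -2 + ((-98364 + (-85 + (-3 - 20)²)) - 63516) = -2 + ((-98364 + (-85 + (-23)²)) - 63516) = -2 + ((-98364 + (-85 + 529)) - 63516) = -2 + ((-98364 + 444) - 63516) = -2 + (-97920 - 63516) = -2 - 161436 = -161438)
√((m - ((-70800 + 75531) + 71096)) + f) = √((114784 - ((-70800 + 75531) + 71096)) - 161438) = √((114784 - (4731 + 71096)) - 161438) = √((114784 - 1*75827) - 161438) = √((114784 - 75827) - 161438) = √(38957 - 161438) = √(-122481) = 3*I*√13609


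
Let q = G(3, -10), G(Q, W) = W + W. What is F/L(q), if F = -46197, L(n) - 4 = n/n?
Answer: -46197/5 ≈ -9239.4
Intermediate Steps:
G(Q, W) = 2*W
q = -20 (q = 2*(-10) = -20)
L(n) = 5 (L(n) = 4 + n/n = 4 + 1 = 5)
F/L(q) = -46197/5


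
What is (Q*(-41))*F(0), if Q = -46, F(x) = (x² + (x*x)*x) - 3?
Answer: -5658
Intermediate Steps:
F(x) = -3 + x² + x³ (F(x) = (x² + x²*x) - 3 = (x² + x³) - 3 = -3 + x² + x³)
(Q*(-41))*F(0) = (-46*(-41))*(-3 + 0² + 0³) = 1886*(-3 + 0 + 0) = 1886*(-3) = -5658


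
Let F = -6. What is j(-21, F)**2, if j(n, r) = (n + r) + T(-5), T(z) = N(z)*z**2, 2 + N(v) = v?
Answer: 40804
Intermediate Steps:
N(v) = -2 + v
T(z) = z**2*(-2 + z) (T(z) = (-2 + z)*z**2 = z**2*(-2 + z))
j(n, r) = -175 + n + r (j(n, r) = (n + r) + (-5)**2*(-2 - 5) = (n + r) + 25*(-7) = (n + r) - 175 = -175 + n + r)
j(-21, F)**2 = (-175 - 21 - 6)**2 = (-202)**2 = 40804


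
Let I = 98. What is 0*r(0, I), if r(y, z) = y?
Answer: 0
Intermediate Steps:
0*r(0, I) = 0*0 = 0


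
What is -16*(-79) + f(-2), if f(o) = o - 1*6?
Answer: 1256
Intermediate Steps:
f(o) = -6 + o (f(o) = o - 6 = -6 + o)
-16*(-79) + f(-2) = -16*(-79) + (-6 - 2) = 1264 - 8 = 1256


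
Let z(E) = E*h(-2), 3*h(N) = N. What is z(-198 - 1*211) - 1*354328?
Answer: -1062166/3 ≈ -3.5406e+5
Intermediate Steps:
h(N) = N/3
z(E) = -2*E/3 (z(E) = E*((⅓)*(-2)) = E*(-⅔) = -2*E/3)
z(-198 - 1*211) - 1*354328 = -2*(-198 - 1*211)/3 - 1*354328 = -2*(-198 - 211)/3 - 354328 = -⅔*(-409) - 354328 = 818/3 - 354328 = -1062166/3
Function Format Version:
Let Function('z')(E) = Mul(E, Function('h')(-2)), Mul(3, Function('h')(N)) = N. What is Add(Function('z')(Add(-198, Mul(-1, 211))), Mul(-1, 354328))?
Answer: Rational(-1062166, 3) ≈ -3.5406e+5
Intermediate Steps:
Function('h')(N) = Mul(Rational(1, 3), N)
Function('z')(E) = Mul(Rational(-2, 3), E) (Function('z')(E) = Mul(E, Mul(Rational(1, 3), -2)) = Mul(E, Rational(-2, 3)) = Mul(Rational(-2, 3), E))
Add(Function('z')(Add(-198, Mul(-1, 211))), Mul(-1, 354328)) = Add(Mul(Rational(-2, 3), Add(-198, Mul(-1, 211))), Mul(-1, 354328)) = Add(Mul(Rational(-2, 3), Add(-198, -211)), -354328) = Add(Mul(Rational(-2, 3), -409), -354328) = Add(Rational(818, 3), -354328) = Rational(-1062166, 3)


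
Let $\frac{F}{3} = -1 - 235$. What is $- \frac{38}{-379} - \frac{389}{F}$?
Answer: $\frac{174335}{268332} \approx 0.6497$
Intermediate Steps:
$F = -708$ ($F = 3 \left(-1 - 235\right) = 3 \left(-236\right) = -708$)
$- \frac{38}{-379} - \frac{389}{F} = - \frac{38}{-379} - \frac{389}{-708} = \left(-38\right) \left(- \frac{1}{379}\right) - - \frac{389}{708} = \frac{38}{379} + \frac{389}{708} = \frac{174335}{268332}$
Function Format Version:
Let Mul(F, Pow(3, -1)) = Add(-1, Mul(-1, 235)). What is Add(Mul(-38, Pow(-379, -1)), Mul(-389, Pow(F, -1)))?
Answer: Rational(174335, 268332) ≈ 0.64970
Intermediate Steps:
F = -708 (F = Mul(3, Add(-1, Mul(-1, 235))) = Mul(3, Add(-1, -235)) = Mul(3, -236) = -708)
Add(Mul(-38, Pow(-379, -1)), Mul(-389, Pow(F, -1))) = Add(Mul(-38, Pow(-379, -1)), Mul(-389, Pow(-708, -1))) = Add(Mul(-38, Rational(-1, 379)), Mul(-389, Rational(-1, 708))) = Add(Rational(38, 379), Rational(389, 708)) = Rational(174335, 268332)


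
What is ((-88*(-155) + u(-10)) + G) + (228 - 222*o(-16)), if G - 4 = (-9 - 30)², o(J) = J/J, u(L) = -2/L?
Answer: 75856/5 ≈ 15171.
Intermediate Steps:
o(J) = 1
G = 1525 (G = 4 + (-9 - 30)² = 4 + (-39)² = 4 + 1521 = 1525)
((-88*(-155) + u(-10)) + G) + (228 - 222*o(-16)) = ((-88*(-155) - 2/(-10)) + 1525) + (228 - 222*1) = ((13640 - 2*(-⅒)) + 1525) + (228 - 222) = ((13640 + ⅕) + 1525) + 6 = (68201/5 + 1525) + 6 = 75826/5 + 6 = 75856/5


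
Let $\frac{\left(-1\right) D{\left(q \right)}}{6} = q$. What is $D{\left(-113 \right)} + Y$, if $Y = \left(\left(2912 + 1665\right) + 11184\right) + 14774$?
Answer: $31213$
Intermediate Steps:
$D{\left(q \right)} = - 6 q$
$Y = 30535$ ($Y = \left(4577 + 11184\right) + 14774 = 15761 + 14774 = 30535$)
$D{\left(-113 \right)} + Y = \left(-6\right) \left(-113\right) + 30535 = 678 + 30535 = 31213$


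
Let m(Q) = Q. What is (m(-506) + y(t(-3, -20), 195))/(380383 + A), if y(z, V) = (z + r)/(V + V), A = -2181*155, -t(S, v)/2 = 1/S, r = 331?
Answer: -118205/9904752 ≈ -0.011934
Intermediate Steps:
t(S, v) = -2/S
A = -338055
y(z, V) = (331 + z)/(2*V) (y(z, V) = (z + 331)/(V + V) = (331 + z)/((2*V)) = (331 + z)*(1/(2*V)) = (331 + z)/(2*V))
(m(-506) + y(t(-3, -20), 195))/(380383 + A) = (-506 + (½)*(331 - 2/(-3))/195)/(380383 - 338055) = (-506 + (½)*(1/195)*(331 - 2*(-⅓)))/42328 = (-506 + (½)*(1/195)*(331 + ⅔))*(1/42328) = (-506 + (½)*(1/195)*(995/3))*(1/42328) = (-506 + 199/234)*(1/42328) = -118205/234*1/42328 = -118205/9904752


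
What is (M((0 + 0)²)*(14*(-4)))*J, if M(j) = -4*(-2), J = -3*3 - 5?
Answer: 6272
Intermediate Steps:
J = -14 (J = -9 - 5 = -14)
M(j) = 8
(M((0 + 0)²)*(14*(-4)))*J = (8*(14*(-4)))*(-14) = (8*(-56))*(-14) = -448*(-14) = 6272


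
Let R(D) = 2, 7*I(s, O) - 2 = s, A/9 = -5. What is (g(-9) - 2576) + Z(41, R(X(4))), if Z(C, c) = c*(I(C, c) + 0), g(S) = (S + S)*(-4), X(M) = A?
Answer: -17442/7 ≈ -2491.7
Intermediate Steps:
A = -45 (A = 9*(-5) = -45)
X(M) = -45
I(s, O) = 2/7 + s/7
g(S) = -8*S (g(S) = (2*S)*(-4) = -8*S)
Z(C, c) = c*(2/7 + C/7) (Z(C, c) = c*((2/7 + C/7) + 0) = c*(2/7 + C/7))
(g(-9) - 2576) + Z(41, R(X(4))) = (-8*(-9) - 2576) + (⅐)*2*(2 + 41) = (72 - 2576) + (⅐)*2*43 = -2504 + 86/7 = -17442/7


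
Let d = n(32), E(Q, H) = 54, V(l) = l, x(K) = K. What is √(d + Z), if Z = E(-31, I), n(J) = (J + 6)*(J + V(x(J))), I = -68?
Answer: √2486 ≈ 49.860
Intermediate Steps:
n(J) = 2*J*(6 + J) (n(J) = (J + 6)*(J + J) = (6 + J)*(2*J) = 2*J*(6 + J))
Z = 54
d = 2432 (d = 2*32*(6 + 32) = 2*32*38 = 2432)
√(d + Z) = √(2432 + 54) = √2486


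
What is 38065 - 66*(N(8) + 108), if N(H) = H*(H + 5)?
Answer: 24073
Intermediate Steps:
N(H) = H*(5 + H)
38065 - 66*(N(8) + 108) = 38065 - 66*(8*(5 + 8) + 108) = 38065 - 66*(8*13 + 108) = 38065 - 66*(104 + 108) = 38065 - 66*212 = 38065 - 1*13992 = 38065 - 13992 = 24073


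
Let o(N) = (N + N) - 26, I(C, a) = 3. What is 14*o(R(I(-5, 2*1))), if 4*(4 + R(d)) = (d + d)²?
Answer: -224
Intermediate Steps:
R(d) = -4 + d² (R(d) = -4 + (d + d)²/4 = -4 + (2*d)²/4 = -4 + (4*d²)/4 = -4 + d²)
o(N) = -26 + 2*N (o(N) = 2*N - 26 = -26 + 2*N)
14*o(R(I(-5, 2*1))) = 14*(-26 + 2*(-4 + 3²)) = 14*(-26 + 2*(-4 + 9)) = 14*(-26 + 2*5) = 14*(-26 + 10) = 14*(-16) = -224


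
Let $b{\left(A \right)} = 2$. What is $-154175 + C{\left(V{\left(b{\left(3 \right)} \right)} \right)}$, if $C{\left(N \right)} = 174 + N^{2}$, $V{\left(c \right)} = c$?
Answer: $-153997$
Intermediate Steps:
$-154175 + C{\left(V{\left(b{\left(3 \right)} \right)} \right)} = -154175 + \left(174 + 2^{2}\right) = -154175 + \left(174 + 4\right) = -154175 + 178 = -153997$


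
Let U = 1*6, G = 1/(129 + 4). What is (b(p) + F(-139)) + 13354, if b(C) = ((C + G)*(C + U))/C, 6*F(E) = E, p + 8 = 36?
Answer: 37328005/2793 ≈ 13365.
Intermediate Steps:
p = 28 (p = -8 + 36 = 28)
G = 1/133 ≈ 0.0075188
U = 6
F(E) = E/6
b(C) = (6 + C)*(1/133 + C)/C (b(C) = ((C + 1/133)*(C + 6))/C = ((1/133 + C)*(6 + C))/C = ((6 + C)*(1/133 + C))/C = (6 + C)*(1/133 + C)/C)
(b(p) + F(-139)) + 13354 = ((799/133 + 28 + (6/133)/28) + (⅙)*(-139)) + 13354 = ((799/133 + 28 + (6/133)*(1/28)) - 139/6) + 13354 = ((799/133 + 28 + 3/1862) - 139/6) + 13354 = (63325/1862 - 139/6) + 13354 = 30283/2793 + 13354 = 37328005/2793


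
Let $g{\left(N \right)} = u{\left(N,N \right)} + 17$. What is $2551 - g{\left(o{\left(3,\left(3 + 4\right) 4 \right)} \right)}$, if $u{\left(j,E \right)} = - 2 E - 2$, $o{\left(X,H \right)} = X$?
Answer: $2542$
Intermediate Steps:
$u{\left(j,E \right)} = -2 - 2 E$
$g{\left(N \right)} = 15 - 2 N$ ($g{\left(N \right)} = \left(-2 - 2 N\right) + 17 = 15 - 2 N$)
$2551 - g{\left(o{\left(3,\left(3 + 4\right) 4 \right)} \right)} = 2551 - \left(15 - 6\right) = 2551 - 9 = 2542$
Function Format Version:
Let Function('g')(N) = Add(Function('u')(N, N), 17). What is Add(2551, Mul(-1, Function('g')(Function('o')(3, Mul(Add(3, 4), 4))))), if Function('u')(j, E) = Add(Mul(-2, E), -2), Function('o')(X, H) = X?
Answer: 2542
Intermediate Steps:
Function('u')(j, E) = Add(-2, Mul(-2, E))
Function('g')(N) = Add(15, Mul(-2, N)) (Function('g')(N) = Add(Add(-2, Mul(-2, N)), 17) = Add(15, Mul(-2, N)))
Add(2551, Mul(-1, Function('g')(Function('o')(3, Mul(Add(3, 4), 4))))) = Add(2551, Mul(-1, Add(15, Mul(-2, 3)))) = Add(2551, Mul(-1, Add(15, -6))) = Add(2551, Mul(-1, 9)) = Add(2551, -9) = 2542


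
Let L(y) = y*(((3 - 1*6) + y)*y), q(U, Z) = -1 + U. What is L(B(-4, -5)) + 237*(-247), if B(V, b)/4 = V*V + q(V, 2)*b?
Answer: 4271717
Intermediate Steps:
B(V, b) = 4*V² + 4*b*(-1 + V) (B(V, b) = 4*(V*V + (-1 + V)*b) = 4*(V² + b*(-1 + V)) = 4*V² + 4*b*(-1 + V))
L(y) = y²*(-3 + y) (L(y) = y*(((3 - 6) + y)*y) = y*((-3 + y)*y) = y*(y*(-3 + y)) = y²*(-3 + y))
L(B(-4, -5)) + 237*(-247) = (4*(-4)² + 4*(-5)*(-1 - 4))²*(-3 + (4*(-4)² + 4*(-5)*(-1 - 4))) + 237*(-247) = (4*16 + 4*(-5)*(-5))²*(-3 + (4*16 + 4*(-5)*(-5))) - 58539 = (64 + 100)²*(-3 + (64 + 100)) - 58539 = 164²*(-3 + 164) - 58539 = 26896*161 - 58539 = 4330256 - 58539 = 4271717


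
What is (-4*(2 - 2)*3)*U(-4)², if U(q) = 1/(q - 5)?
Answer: 0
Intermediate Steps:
U(q) = 1/(-5 + q)
(-4*(2 - 2)*3)*U(-4)² = (-4*(2 - 2)*3)*(1/(-5 - 4))² = (-0*3)*(1/(-9))² = (-4*0)*(-⅑)² = 0*(1/81) = 0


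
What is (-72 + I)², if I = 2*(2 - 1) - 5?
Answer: 5625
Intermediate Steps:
I = -3 (I = 2*1 - 5 = 2 - 5 = -3)
(-72 + I)² = (-72 - 3)² = (-75)² = 5625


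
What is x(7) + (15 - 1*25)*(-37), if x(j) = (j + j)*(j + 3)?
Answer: 510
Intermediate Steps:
x(j) = 2*j*(3 + j) (x(j) = (2*j)*(3 + j) = 2*j*(3 + j))
x(7) + (15 - 1*25)*(-37) = 2*7*(3 + 7) + (15 - 1*25)*(-37) = 2*7*10 + (15 - 25)*(-37) = 140 - 10*(-37) = 140 + 370 = 510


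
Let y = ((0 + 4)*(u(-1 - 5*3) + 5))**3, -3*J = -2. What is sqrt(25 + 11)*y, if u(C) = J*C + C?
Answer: -35152000/9 ≈ -3.9058e+6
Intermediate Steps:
J = 2/3 (J = -1/3*(-2) = 2/3 ≈ 0.66667)
u(C) = 5*C/3 (u(C) = 2*C/3 + C = 5*C/3)
y = -17576000/27 (y = ((0 + 4)*(5*(-1 - 5*3)/3 + 5))**3 = (4*(5*(-1 - 15)/3 + 5))**3 = (4*((5/3)*(-16) + 5))**3 = (4*(-80/3 + 5))**3 = (4*(-65/3))**3 = (-260/3)**3 = -17576000/27 ≈ -6.5096e+5)
sqrt(25 + 11)*y = sqrt(25 + 11)*(-17576000/27) = sqrt(36)*(-17576000/27) = 6*(-17576000/27) = -35152000/9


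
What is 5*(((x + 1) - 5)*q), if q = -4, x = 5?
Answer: -20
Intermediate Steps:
5*(((x + 1) - 5)*q) = 5*(((5 + 1) - 5)*(-4)) = 5*((6 - 5)*(-4)) = 5*(1*(-4)) = 5*(-4) = -20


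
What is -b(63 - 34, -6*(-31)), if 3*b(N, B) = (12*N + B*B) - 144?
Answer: -11600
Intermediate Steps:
b(N, B) = -48 + 4*N + B²/3 (b(N, B) = ((12*N + B*B) - 144)/3 = ((12*N + B²) - 144)/3 = ((B² + 12*N) - 144)/3 = (-144 + B² + 12*N)/3 = -48 + 4*N + B²/3)
-b(63 - 34, -6*(-31)) = -(-48 + 4*(63 - 34) + (-6*(-31))²/3) = -(-48 + 4*29 + (⅓)*186²) = -(-48 + 116 + (⅓)*34596) = -(-48 + 116 + 11532) = -1*11600 = -11600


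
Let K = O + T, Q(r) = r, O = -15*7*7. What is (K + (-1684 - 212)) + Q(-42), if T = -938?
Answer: -3611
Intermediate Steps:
O = -735 (O = -105*7 = -735)
K = -1673 (K = -735 - 938 = -1673)
(K + (-1684 - 212)) + Q(-42) = (-1673 + (-1684 - 212)) - 42 = (-1673 - 1896) - 42 = -3569 - 42 = -3611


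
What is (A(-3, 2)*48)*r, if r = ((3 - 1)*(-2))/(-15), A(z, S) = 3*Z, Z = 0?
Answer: 0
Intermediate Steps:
A(z, S) = 0 (A(z, S) = 3*0 = 0)
r = 4/15 (r = (2*(-2))*(-1/15) = -4*(-1/15) = 4/15 ≈ 0.26667)
(A(-3, 2)*48)*r = (0*48)*(4/15) = 0*(4/15) = 0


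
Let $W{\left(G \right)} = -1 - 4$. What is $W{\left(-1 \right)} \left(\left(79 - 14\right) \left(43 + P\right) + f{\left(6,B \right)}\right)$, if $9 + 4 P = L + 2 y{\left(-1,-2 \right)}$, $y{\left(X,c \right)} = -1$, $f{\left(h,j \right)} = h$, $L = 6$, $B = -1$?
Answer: $- \frac{54395}{4} \approx -13599.0$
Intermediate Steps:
$P = - \frac{5}{4}$ ($P = - \frac{9}{4} + \frac{6 + 2 \left(-1\right)}{4} = - \frac{9}{4} + \frac{6 - 2}{4} = - \frac{9}{4} + \frac{1}{4} \cdot 4 = - \frac{9}{4} + 1 = - \frac{5}{4} \approx -1.25$)
$W{\left(G \right)} = -5$
$W{\left(-1 \right)} \left(\left(79 - 14\right) \left(43 + P\right) + f{\left(6,B \right)}\right) = - 5 \left(\left(79 - 14\right) \left(43 - \frac{5}{4}\right) + 6\right) = - 5 \left(65 \cdot \frac{167}{4} + 6\right) = - 5 \left(\frac{10855}{4} + 6\right) = \left(-5\right) \frac{10879}{4} = - \frac{54395}{4}$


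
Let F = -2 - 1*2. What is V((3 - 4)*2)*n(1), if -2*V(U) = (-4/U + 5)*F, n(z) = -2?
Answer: -28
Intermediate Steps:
F = -4 (F = -2 - 2 = -4)
V(U) = 10 - 8/U (V(U) = -(-4/U + 5)*(-4)/2 = -(5 - 4/U)*(-4)/2 = -(-20 + 16/U)/2 = 10 - 8/U)
V((3 - 4)*2)*n(1) = (10 - 8*1/(2*(3 - 4)))*(-2) = (10 - 8/((-1*2)))*(-2) = (10 - 8/(-2))*(-2) = (10 - 8*(-½))*(-2) = (10 + 4)*(-2) = 14*(-2) = -28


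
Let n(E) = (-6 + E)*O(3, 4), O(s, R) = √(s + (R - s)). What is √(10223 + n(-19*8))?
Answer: √9907 ≈ 99.534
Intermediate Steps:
O(s, R) = √R
n(E) = -12 + 2*E (n(E) = (-6 + E)*√4 = (-6 + E)*2 = -12 + 2*E)
√(10223 + n(-19*8)) = √(10223 + (-12 + 2*(-19*8))) = √(10223 + (-12 + 2*(-152))) = √(10223 + (-12 - 304)) = √(10223 - 316) = √9907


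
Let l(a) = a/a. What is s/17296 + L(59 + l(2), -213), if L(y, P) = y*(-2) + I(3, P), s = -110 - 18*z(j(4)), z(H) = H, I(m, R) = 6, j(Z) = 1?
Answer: -123242/1081 ≈ -114.01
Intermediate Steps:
l(a) = 1
s = -128 (s = -110 - 18*1 = -110 - 18 = -128)
L(y, P) = 6 - 2*y (L(y, P) = y*(-2) + 6 = -2*y + 6 = 6 - 2*y)
s/17296 + L(59 + l(2), -213) = -128/17296 + (6 - 2*(59 + 1)) = -128*1/17296 + (6 - 2*60) = -8/1081 + (6 - 120) = -8/1081 - 114 = -123242/1081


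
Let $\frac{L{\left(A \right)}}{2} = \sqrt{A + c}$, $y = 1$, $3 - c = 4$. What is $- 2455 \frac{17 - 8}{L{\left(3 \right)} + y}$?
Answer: $\frac{22095}{7} - \frac{44190 \sqrt{2}}{7} \approx -5771.3$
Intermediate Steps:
$c = -1$ ($c = 3 - 4 = -1$)
$L{\left(A \right)} = 2 \sqrt{-1 + A}$ ($L{\left(A \right)} = 2 \sqrt{A - 1} = 2 \sqrt{-1 + A}$)
$- 2455 \frac{17 - 8}{L{\left(3 \right)} + y} = - 2455 \frac{17 - 8}{2 \sqrt{-1 + 3} + 1} = - 2455 \frac{9}{2 \sqrt{2} + 1} = - 2455 \frac{9}{1 + 2 \sqrt{2}} = - \frac{22095}{1 + 2 \sqrt{2}}$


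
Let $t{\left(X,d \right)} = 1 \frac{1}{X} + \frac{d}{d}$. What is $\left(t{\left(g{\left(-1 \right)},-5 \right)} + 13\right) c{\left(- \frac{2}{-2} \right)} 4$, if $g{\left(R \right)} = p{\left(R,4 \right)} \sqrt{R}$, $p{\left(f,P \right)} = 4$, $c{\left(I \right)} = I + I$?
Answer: $112 - 2 i \approx 112.0 - 2.0 i$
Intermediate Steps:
$c{\left(I \right)} = 2 I$
$g{\left(R \right)} = 4 \sqrt{R}$
$t{\left(X,d \right)} = 1 + \frac{1}{X}$ ($t{\left(X,d \right)} = \frac{1}{X} + 1 = 1 + \frac{1}{X}$)
$\left(t{\left(g{\left(-1 \right)},-5 \right)} + 13\right) c{\left(- \frac{2}{-2} \right)} 4 = \left(\frac{1 + 4 \sqrt{-1}}{4 \sqrt{-1}} + 13\right) 2 \left(- \frac{2}{-2}\right) 4 = \left(\frac{1 + 4 i}{4 i} + 13\right) 2 \left(\left(-2\right) \left(- \frac{1}{2}\right)\right) 4 = \left(- \frac{i}{4} \left(1 + 4 i\right) + 13\right) 2 \cdot 1 \cdot 4 = \left(- \frac{i \left(1 + 4 i\right)}{4} + 13\right) 2 \cdot 4 = \left(13 - \frac{i \left(1 + 4 i\right)}{4}\right) 8 = 104 - 2 i \left(1 + 4 i\right)$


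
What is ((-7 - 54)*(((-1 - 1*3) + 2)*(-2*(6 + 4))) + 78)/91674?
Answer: -1181/45837 ≈ -0.025765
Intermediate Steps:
((-7 - 54)*(((-1 - 1*3) + 2)*(-2*(6 + 4))) + 78)/91674 = (-61*((-1 - 3) + 2)*(-2*10) + 78)*(1/91674) = (-61*(-4 + 2)*(-20) + 78)*(1/91674) = (-(-122)*(-20) + 78)*(1/91674) = (-61*40 + 78)*(1/91674) = (-2440 + 78)*(1/91674) = -2362*1/91674 = -1181/45837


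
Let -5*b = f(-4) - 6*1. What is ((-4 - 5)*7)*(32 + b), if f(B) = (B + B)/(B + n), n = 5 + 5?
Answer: -10542/5 ≈ -2108.4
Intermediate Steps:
n = 10
f(B) = 2*B/(10 + B) (f(B) = (B + B)/(B + 10) = (2*B)/(10 + B) = 2*B/(10 + B))
b = 22/15 (b = -(2*(-4)/(10 - 4) - 6*1)/5 = -(2*(-4)/6 - 6)/5 = -(2*(-4)*(⅙) - 6)/5 = -(-4/3 - 6)/5 = -⅕*(-22/3) = 22/15 ≈ 1.4667)
((-4 - 5)*7)*(32 + b) = ((-4 - 5)*7)*(32 + 22/15) = -9*7*(502/15) = -63*502/15 = -10542/5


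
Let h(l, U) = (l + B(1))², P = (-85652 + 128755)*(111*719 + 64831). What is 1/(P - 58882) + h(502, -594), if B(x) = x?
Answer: 1577348945845343/6234359038 ≈ 2.5301e+5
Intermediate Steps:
P = 6234417920 (P = 43103*(79809 + 64831) = 43103*144640 = 6234417920)
h(l, U) = (1 + l)² (h(l, U) = (l + 1)² = (1 + l)²)
1/(P - 58882) + h(502, -594) = 1/(6234417920 - 58882) + (1 + 502)² = 1/6234359038 + 503² = 1/6234359038 + 253009 = 1577348945845343/6234359038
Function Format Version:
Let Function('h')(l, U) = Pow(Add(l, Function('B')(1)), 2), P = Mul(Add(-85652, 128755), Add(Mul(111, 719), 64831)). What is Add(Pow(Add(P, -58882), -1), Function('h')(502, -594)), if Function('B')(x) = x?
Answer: Rational(1577348945845343, 6234359038) ≈ 2.5301e+5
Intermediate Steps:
P = 6234417920 (P = Mul(43103, Add(79809, 64831)) = Mul(43103, 144640) = 6234417920)
Function('h')(l, U) = Pow(Add(1, l), 2) (Function('h')(l, U) = Pow(Add(l, 1), 2) = Pow(Add(1, l), 2))
Add(Pow(Add(P, -58882), -1), Function('h')(502, -594)) = Add(Pow(Add(6234417920, -58882), -1), Pow(Add(1, 502), 2)) = Add(Pow(6234359038, -1), Pow(503, 2)) = Add(Rational(1, 6234359038), 253009) = Rational(1577348945845343, 6234359038)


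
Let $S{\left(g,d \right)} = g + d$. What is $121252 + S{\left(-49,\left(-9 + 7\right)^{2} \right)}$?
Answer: $121207$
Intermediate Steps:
$S{\left(g,d \right)} = d + g$
$121252 + S{\left(-49,\left(-9 + 7\right)^{2} \right)} = 121252 - \left(49 - \left(-9 + 7\right)^{2}\right) = 121252 - \left(49 - \left(-2\right)^{2}\right) = 121252 + \left(4 - 49\right) = 121252 - 45 = 121207$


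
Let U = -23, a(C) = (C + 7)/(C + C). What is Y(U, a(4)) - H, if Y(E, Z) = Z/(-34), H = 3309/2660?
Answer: -232327/180880 ≈ -1.2844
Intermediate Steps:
a(C) = (7 + C)/(2*C) (a(C) = (7 + C)/((2*C)) = (7 + C)*(1/(2*C)) = (7 + C)/(2*C))
H = 3309/2660 (H = 3309*(1/2660) = 3309/2660 ≈ 1.2440)
Y(E, Z) = -Z/34 (Y(E, Z) = Z*(-1/34) = -Z/34)
Y(U, a(4)) - H = -(7 + 4)/(68*4) - 1*3309/2660 = -11/(68*4) - 3309/2660 = -1/34*11/8 - 3309/2660 = -11/272 - 3309/2660 = -232327/180880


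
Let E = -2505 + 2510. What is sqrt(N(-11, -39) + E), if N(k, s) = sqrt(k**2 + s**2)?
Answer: sqrt(5 + sqrt(1642)) ≈ 6.7470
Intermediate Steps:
E = 5
sqrt(N(-11, -39) + E) = sqrt(sqrt((-11)**2 + (-39)**2) + 5) = sqrt(sqrt(121 + 1521) + 5) = sqrt(sqrt(1642) + 5) = sqrt(5 + sqrt(1642))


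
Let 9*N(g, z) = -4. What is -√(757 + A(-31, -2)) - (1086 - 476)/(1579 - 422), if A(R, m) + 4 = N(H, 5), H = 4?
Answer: -610/1157 - √6773/3 ≈ -27.960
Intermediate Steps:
N(g, z) = -4/9 (N(g, z) = (⅑)*(-4) = -4/9)
A(R, m) = -40/9 (A(R, m) = -4 - 4/9 = -40/9)
-√(757 + A(-31, -2)) - (1086 - 476)/(1579 - 422) = -√(757 - 40/9) - (1086 - 476)/(1579 - 422) = -√(6773/9) - 610/1157 = -√6773/3 - 610/1157 = -610/1157 - √6773/3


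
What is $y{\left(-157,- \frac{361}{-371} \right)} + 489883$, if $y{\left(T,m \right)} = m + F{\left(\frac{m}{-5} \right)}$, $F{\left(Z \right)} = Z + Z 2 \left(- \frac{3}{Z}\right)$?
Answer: $\frac{908723279}{1855} \approx 4.8988 \cdot 10^{5}$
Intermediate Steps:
$F{\left(Z \right)} = -6 + Z$ ($F{\left(Z \right)} = Z + Z \left(- \frac{6}{Z}\right) = Z - 6 = -6 + Z$)
$y{\left(T,m \right)} = -6 + \frac{4 m}{5}$ ($y{\left(T,m \right)} = m + \left(-6 + \frac{m}{-5}\right) = m + \left(-6 + m \left(- \frac{1}{5}\right)\right) = m - \left(6 + \frac{m}{5}\right) = -6 + \frac{4 m}{5}$)
$y{\left(-157,- \frac{361}{-371} \right)} + 489883 = \left(-6 + \frac{4 \left(- \frac{361}{-371}\right)}{5}\right) + 489883 = \left(-6 + \frac{4 \left(\left(-361\right) \left(- \frac{1}{371}\right)\right)}{5}\right) + 489883 = \left(-6 + \frac{4}{5} \cdot \frac{361}{371}\right) + 489883 = \left(-6 + \frac{1444}{1855}\right) + 489883 = - \frac{9686}{1855} + 489883 = \frac{908723279}{1855}$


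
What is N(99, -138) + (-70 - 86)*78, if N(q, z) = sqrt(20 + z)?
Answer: -12168 + I*sqrt(118) ≈ -12168.0 + 10.863*I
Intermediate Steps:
N(99, -138) + (-70 - 86)*78 = sqrt(20 - 138) + (-70 - 86)*78 = sqrt(-118) - 156*78 = I*sqrt(118) - 12168 = -12168 + I*sqrt(118)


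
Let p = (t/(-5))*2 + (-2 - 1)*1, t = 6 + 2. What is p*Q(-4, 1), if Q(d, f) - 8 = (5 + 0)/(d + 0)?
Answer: -837/20 ≈ -41.850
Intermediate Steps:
t = 8
Q(d, f) = 8 + 5/d (Q(d, f) = 8 + (5 + 0)/(d + 0) = 8 + 5/d)
p = -31/5 (p = (8/(-5))*2 + (-2 - 1)*1 = (8*(-⅕))*2 - 3*1 = -8/5*2 - 3 = -16/5 - 3 = -31/5 ≈ -6.2000)
p*Q(-4, 1) = -31*(8 + 5/(-4))/5 = -31*(8 + 5*(-¼))/5 = -31*(8 - 5/4)/5 = -31/5*27/4 = -837/20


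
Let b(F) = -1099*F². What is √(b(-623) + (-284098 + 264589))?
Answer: 4*I*√26660830 ≈ 20654.0*I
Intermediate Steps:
√(b(-623) + (-284098 + 264589)) = √(-1099*(-623)² + (-284098 + 264589)) = √(-1099*388129 - 19509) = √(-426553771 - 19509) = √(-426573280) = 4*I*√26660830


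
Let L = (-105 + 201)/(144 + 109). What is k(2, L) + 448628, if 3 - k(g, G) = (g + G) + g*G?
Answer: 113502849/253 ≈ 4.4863e+5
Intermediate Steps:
L = 96/253 ≈ 0.37945
k(g, G) = 3 - G - g - G*g (k(g, G) = 3 - ((g + G) + g*G) = 3 - ((G + g) + G*g) = 3 - (G + g + G*g) = 3 + (-G - g - G*g) = 3 - G - g - G*g)
k(2, L) + 448628 = (3 - 1*96/253 - 1*2 - 1*96/253*2) + 448628 = (3 - 96/253 - 2 - 192/253) + 448628 = -35/253 + 448628 = 113502849/253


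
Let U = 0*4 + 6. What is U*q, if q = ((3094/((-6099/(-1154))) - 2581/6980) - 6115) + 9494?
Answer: 168753657541/7095170 ≈ 23784.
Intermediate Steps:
U = 6 (U = 0 + 6 = 6)
q = 168753657541/42571020 (q = ((3094/((-6099*(-1/1154))) - 2581*1/6980) - 6115) + 9494 = ((3094/(6099/1154) - 2581/6980) - 6115) + 9494 = ((3094*(1154/6099) - 2581/6980) - 6115) + 9494 = ((3570476/6099 - 2581/6980) - 6115) + 9494 = (24906180961/42571020 - 6115) + 9494 = -235415606339/42571020 + 9494 = 168753657541/42571020 ≈ 3964.1)
U*q = 6*(168753657541/42571020) = 168753657541/7095170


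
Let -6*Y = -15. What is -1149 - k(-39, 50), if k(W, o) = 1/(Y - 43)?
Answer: -93067/81 ≈ -1149.0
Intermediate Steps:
Y = 5/2 (Y = -1/6*(-15) = 5/2 ≈ 2.5000)
k(W, o) = -2/81 (k(W, o) = 1/(5/2 - 43) = 1/(-81/2) = -2/81)
-1149 - k(-39, 50) = -1149 - 1*(-2/81) = -1149 + 2/81 = -93067/81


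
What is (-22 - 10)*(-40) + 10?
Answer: 1290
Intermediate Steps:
(-22 - 10)*(-40) + 10 = -32*(-40) + 10 = 1280 + 10 = 1290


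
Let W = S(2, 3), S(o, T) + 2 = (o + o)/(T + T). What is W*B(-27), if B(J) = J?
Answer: 36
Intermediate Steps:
S(o, T) = -2 + o/T (S(o, T) = -2 + (o + o)/(T + T) = -2 + (2*o)/((2*T)) = -2 + (2*o)*(1/(2*T)) = -2 + o/T)
W = -4/3 (W = -2 + 2/3 = -4/3 ≈ -1.3333)
W*B(-27) = -4/3*(-27) = 36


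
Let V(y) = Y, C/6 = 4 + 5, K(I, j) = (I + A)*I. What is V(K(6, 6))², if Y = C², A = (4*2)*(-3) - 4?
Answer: 8503056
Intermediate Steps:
A = -28 (A = 8*(-3) - 4 = -24 - 4 = -28)
K(I, j) = I*(-28 + I) (K(I, j) = (I - 28)*I = (-28 + I)*I = I*(-28 + I))
C = 54 (C = 6*(4 + 5) = 6*9 = 54)
Y = 2916 (Y = 54² = 2916)
V(y) = 2916
V(K(6, 6))² = 2916² = 8503056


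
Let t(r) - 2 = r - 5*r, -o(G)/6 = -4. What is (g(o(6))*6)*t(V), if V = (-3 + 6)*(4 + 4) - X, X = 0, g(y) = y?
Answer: -13536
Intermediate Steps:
o(G) = 24 (o(G) = -6*(-4) = 24)
V = 24 (V = (-3 + 6)*(4 + 4) - 1*0 = 3*8 + 0 = 24 + 0 = 24)
t(r) = 2 - 4*r (t(r) = 2 + (r - 5*r) = 2 - 4*r)
(g(o(6))*6)*t(V) = (24*6)*(2 - 4*24) = 144*(2 - 96) = 144*(-94) = -13536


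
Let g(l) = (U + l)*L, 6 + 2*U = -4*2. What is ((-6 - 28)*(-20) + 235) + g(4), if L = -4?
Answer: 927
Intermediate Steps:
U = -7 (U = -3 + (-4*2)/2 = -3 + (½)*(-8) = -3 - 4 = -7)
g(l) = 28 - 4*l (g(l) = (-7 + l)*(-4) = 28 - 4*l)
((-6 - 28)*(-20) + 235) + g(4) = ((-6 - 28)*(-20) + 235) + (28 - 4*4) = (-34*(-20) + 235) + (28 - 16) = (680 + 235) + 12 = 915 + 12 = 927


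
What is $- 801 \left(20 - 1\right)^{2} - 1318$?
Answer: $-290479$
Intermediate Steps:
$- 801 \left(20 - 1\right)^{2} - 1318 = - 801 \cdot 19^{2} - 1318 = \left(-801\right) 361 - 1318 = -289161 - 1318 = -290479$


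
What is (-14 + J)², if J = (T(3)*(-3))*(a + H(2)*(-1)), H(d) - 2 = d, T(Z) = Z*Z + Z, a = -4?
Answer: 75076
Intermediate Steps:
T(Z) = Z + Z² (T(Z) = Z² + Z = Z + Z²)
H(d) = 2 + d
J = 288 (J = ((3*(1 + 3))*(-3))*(-4 + (2 + 2)*(-1)) = ((3*4)*(-3))*(-4 + 4*(-1)) = (12*(-3))*(-4 - 4) = -36*(-8) = 288)
(-14 + J)² = (-14 + 288)² = 274² = 75076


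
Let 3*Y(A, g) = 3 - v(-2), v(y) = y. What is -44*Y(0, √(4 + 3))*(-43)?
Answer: 9460/3 ≈ 3153.3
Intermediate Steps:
Y(A, g) = 5/3 (Y(A, g) = (3 - 1*(-2))/3 = (3 + 2)/3 = (⅓)*5 = 5/3)
-44*Y(0, √(4 + 3))*(-43) = -44*5/3*(-43) = -220/3*(-43) = 9460/3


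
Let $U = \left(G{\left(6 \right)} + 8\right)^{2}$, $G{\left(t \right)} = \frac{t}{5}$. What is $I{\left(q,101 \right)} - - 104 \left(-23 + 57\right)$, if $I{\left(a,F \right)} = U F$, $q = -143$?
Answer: $\frac{302116}{25} \approx 12085.0$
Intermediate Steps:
$G{\left(t \right)} = \frac{t}{5}$ ($G{\left(t \right)} = t \frac{1}{5} = \frac{t}{5}$)
$U = \frac{2116}{25}$ ($U = \left(\frac{1}{5} \cdot 6 + 8\right)^{2} = \left(\frac{6}{5} + 8\right)^{2} = \left(\frac{46}{5}\right)^{2} = \frac{2116}{25} \approx 84.64$)
$I{\left(a,F \right)} = \frac{2116 F}{25}$
$I{\left(q,101 \right)} - - 104 \left(-23 + 57\right) = \frac{2116}{25} \cdot 101 - - 104 \left(-23 + 57\right) = \frac{213716}{25} - \left(-104\right) 34 = \frac{213716}{25} - -3536 = \frac{213716}{25} + 3536 = \frac{302116}{25}$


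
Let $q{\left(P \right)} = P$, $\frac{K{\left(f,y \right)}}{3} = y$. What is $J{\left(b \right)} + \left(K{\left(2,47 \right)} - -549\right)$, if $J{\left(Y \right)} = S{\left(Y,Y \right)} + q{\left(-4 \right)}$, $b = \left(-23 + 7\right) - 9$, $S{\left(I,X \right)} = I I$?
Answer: $1311$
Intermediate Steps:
$K{\left(f,y \right)} = 3 y$
$S{\left(I,X \right)} = I^{2}$
$b = -25$ ($b = -16 - 9 = -25$)
$J{\left(Y \right)} = -4 + Y^{2}$ ($J{\left(Y \right)} = Y^{2} - 4 = -4 + Y^{2}$)
$J{\left(b \right)} + \left(K{\left(2,47 \right)} - -549\right) = \left(-4 + \left(-25\right)^{2}\right) + \left(3 \cdot 47 - -549\right) = \left(-4 + 625\right) + \left(141 + 549\right) = 621 + 690 = 1311$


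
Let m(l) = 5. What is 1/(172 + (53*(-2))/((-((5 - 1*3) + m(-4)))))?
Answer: 7/1310 ≈ 0.0053435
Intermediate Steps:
1/(172 + (53*(-2))/((-((5 - 1*3) + m(-4))))) = 1/(172 + (53*(-2))/((-((5 - 1*3) + 5)))) = 1/(172 - 106*(-1/((5 - 3) + 5))) = 1/(172 - 106*(-1/(2 + 5))) = 1/(172 - 106/((-1*7))) = 1/(172 - 106/(-7)) = 1/(172 - 106*(-⅐)) = 1/(172 + 106/7) = 1/(1310/7) = 7/1310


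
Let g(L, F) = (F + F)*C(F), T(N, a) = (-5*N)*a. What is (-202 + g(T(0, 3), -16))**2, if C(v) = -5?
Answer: 1764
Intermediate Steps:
T(N, a) = -5*N*a
g(L, F) = -10*F (g(L, F) = (F + F)*(-5) = (2*F)*(-5) = -10*F)
(-202 + g(T(0, 3), -16))**2 = (-202 - 10*(-16))**2 = (-202 + 160)**2 = (-42)**2 = 1764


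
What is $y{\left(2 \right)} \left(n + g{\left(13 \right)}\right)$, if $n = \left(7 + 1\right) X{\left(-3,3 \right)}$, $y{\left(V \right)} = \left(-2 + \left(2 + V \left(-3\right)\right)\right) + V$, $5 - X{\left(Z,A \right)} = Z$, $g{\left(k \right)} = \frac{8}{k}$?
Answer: $- \frac{3360}{13} \approx -258.46$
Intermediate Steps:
$X{\left(Z,A \right)} = 5 - Z$
$y{\left(V \right)} = - 2 V$ ($y{\left(V \right)} = \left(-2 - \left(-2 + 3 V\right)\right) + V = - 3 V + V = - 2 V$)
$n = 64$ ($n = \left(7 + 1\right) \left(5 - -3\right) = 8 \left(5 + 3\right) = 8 \cdot 8 = 64$)
$y{\left(2 \right)} \left(n + g{\left(13 \right)}\right) = \left(-2\right) 2 \left(64 + \frac{8}{13}\right) = - 4 \left(64 + 8 \cdot \frac{1}{13}\right) = - 4 \left(64 + \frac{8}{13}\right) = \left(-4\right) \frac{840}{13} = - \frac{3360}{13}$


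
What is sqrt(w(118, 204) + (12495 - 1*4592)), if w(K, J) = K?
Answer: sqrt(8021) ≈ 89.560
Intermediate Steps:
sqrt(w(118, 204) + (12495 - 1*4592)) = sqrt(118 + (12495 - 1*4592)) = sqrt(118 + (12495 - 4592)) = sqrt(118 + 7903) = sqrt(8021)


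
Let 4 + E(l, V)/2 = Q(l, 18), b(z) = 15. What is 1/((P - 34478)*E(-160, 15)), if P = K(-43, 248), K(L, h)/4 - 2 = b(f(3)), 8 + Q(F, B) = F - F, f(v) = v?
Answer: 1/825840 ≈ 1.2109e-6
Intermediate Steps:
Q(F, B) = -8 (Q(F, B) = -8 + (F - F) = -8 + 0 = -8)
E(l, V) = -24 (E(l, V) = -8 + 2*(-8) = -8 - 16 = -24)
K(L, h) = 68 (K(L, h) = 8 + 4*15 = 8 + 60 = 68)
P = 68
1/((P - 34478)*E(-160, 15)) = 1/((68 - 34478)*(-24)) = -1/24/(-34410) = -1/34410*(-1/24) = 1/825840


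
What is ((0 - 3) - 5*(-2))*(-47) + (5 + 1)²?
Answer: -293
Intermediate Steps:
((0 - 3) - 5*(-2))*(-47) + (5 + 1)² = (-3 + 10)*(-47) + 6² = 7*(-47) + 36 = -329 + 36 = -293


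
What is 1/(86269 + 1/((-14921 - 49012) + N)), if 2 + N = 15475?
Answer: 48460/4180595739 ≈ 1.1592e-5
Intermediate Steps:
N = 15473 (N = -2 + 15475 = 15473)
1/(86269 + 1/((-14921 - 49012) + N)) = 1/(86269 + 1/((-14921 - 49012) + 15473)) = 1/(86269 + 1/(-63933 + 15473)) = 1/(86269 + 1/(-48460)) = 1/(86269 - 1/48460) = 1/(4180595739/48460) = 48460/4180595739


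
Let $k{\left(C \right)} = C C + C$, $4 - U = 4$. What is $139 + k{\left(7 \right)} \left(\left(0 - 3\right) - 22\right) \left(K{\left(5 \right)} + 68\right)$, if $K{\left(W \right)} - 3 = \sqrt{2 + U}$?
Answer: $-99261 - 1400 \sqrt{2} \approx -1.0124 \cdot 10^{5}$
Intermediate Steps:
$U = 0$ ($U = 4 - 4 = 0$)
$K{\left(W \right)} = 3 + \sqrt{2}$ ($K{\left(W \right)} = 3 + \sqrt{2 + 0} = 3 + \sqrt{2}$)
$k{\left(C \right)} = C + C^{2}$ ($k{\left(C \right)} = C^{2} + C = C + C^{2}$)
$139 + k{\left(7 \right)} \left(\left(0 - 3\right) - 22\right) \left(K{\left(5 \right)} + 68\right) = 139 + 7 \left(1 + 7\right) \left(\left(0 - 3\right) - 22\right) \left(\left(3 + \sqrt{2}\right) + 68\right) = 139 + 7 \cdot 8 \left(\left(0 - 3\right) - 22\right) \left(71 + \sqrt{2}\right) = 139 + 56 \left(-3 - 22\right) \left(71 + \sqrt{2}\right) = 139 + 56 \left(- 25 \left(71 + \sqrt{2}\right)\right) = 139 + 56 \left(-1775 - 25 \sqrt{2}\right) = 139 - \left(99400 + 1400 \sqrt{2}\right) = -99261 - 1400 \sqrt{2}$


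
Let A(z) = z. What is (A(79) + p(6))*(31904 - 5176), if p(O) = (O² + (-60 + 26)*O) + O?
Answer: -2218424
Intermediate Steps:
p(O) = O² - 33*O (p(O) = (O² - 34*O) + O = O² - 33*O)
(A(79) + p(6))*(31904 - 5176) = (79 + 6*(-33 + 6))*(31904 - 5176) = (79 + 6*(-27))*26728 = (79 - 162)*26728 = -83*26728 = -2218424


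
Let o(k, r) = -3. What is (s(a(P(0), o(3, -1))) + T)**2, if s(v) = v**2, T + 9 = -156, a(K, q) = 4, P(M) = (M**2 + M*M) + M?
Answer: 22201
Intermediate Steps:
P(M) = M + 2*M**2 (P(M) = (M**2 + M**2) + M = 2*M**2 + M = M + 2*M**2)
T = -165 (T = -9 - 156 = -165)
(s(a(P(0), o(3, -1))) + T)**2 = (4**2 - 165)**2 = (16 - 165)**2 = (-149)**2 = 22201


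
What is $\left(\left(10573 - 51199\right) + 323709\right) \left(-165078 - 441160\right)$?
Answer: $-171615671754$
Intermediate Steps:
$\left(\left(10573 - 51199\right) + 323709\right) \left(-165078 - 441160\right) = \left(\left(10573 - 51199\right) + 323709\right) \left(-606238\right) = \left(-40626 + 323709\right) \left(-606238\right) = 283083 \left(-606238\right) = -171615671754$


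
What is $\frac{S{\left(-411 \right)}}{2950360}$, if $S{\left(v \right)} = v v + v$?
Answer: $\frac{411}{7196} \approx 0.057115$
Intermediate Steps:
$S{\left(v \right)} = v + v^{2}$ ($S{\left(v \right)} = v^{2} + v = v + v^{2}$)
$\frac{S{\left(-411 \right)}}{2950360} = \frac{\left(-411\right) \left(1 - 411\right)}{2950360} = \left(-411\right) \left(-410\right) \frac{1}{2950360} = 168510 \cdot \frac{1}{2950360} = \frac{411}{7196}$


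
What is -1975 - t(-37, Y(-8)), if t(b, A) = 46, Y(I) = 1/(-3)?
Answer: -2021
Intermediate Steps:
Y(I) = -⅓
-1975 - t(-37, Y(-8)) = -1975 - 1*46 = -1975 - 46 = -2021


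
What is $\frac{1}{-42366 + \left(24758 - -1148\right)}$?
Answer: $- \frac{1}{16460} \approx -6.0753 \cdot 10^{-5}$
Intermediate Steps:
$\frac{1}{-42366 + \left(24758 - -1148\right)} = \frac{1}{-42366 + \left(24758 + \left(-17036 + 18184\right)\right)} = \frac{1}{-42366 + \left(24758 + 1148\right)} = \frac{1}{-42366 + 25906} = \frac{1}{-16460} = - \frac{1}{16460}$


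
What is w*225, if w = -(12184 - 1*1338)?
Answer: -2440350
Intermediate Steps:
w = -10846 (w = -(12184 - 1338) = -1*10846 = -10846)
w*225 = -10846*225 = -2440350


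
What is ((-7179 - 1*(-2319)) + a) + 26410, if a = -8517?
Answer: 13033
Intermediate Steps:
((-7179 - 1*(-2319)) + a) + 26410 = ((-7179 - 1*(-2319)) - 8517) + 26410 = ((-7179 + 2319) - 8517) + 26410 = (-4860 - 8517) + 26410 = -13377 + 26410 = 13033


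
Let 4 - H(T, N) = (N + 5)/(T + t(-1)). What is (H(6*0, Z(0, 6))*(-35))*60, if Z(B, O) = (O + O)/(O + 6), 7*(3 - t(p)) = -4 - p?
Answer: -4725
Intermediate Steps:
t(p) = 25/7 + p/7 (t(p) = 3 - (-4 - p)/7 = 3 + (4/7 + p/7) = 25/7 + p/7)
Z(B, O) = 2*O/(6 + O) (Z(B, O) = (2*O)/(6 + O) = 2*O/(6 + O))
H(T, N) = 4 - (5 + N)/(24/7 + T) (H(T, N) = 4 - (N + 5)/(T + (25/7 + (⅐)*(-1))) = 4 - (5 + N)/(T + (25/7 - ⅐)) = 4 - (5 + N)/(T + 24/7) = 4 - (5 + N)/(24/7 + T))
(H(6*0, Z(0, 6))*(-35))*60 = (((61 - 14*6/(6 + 6) + 28*(6*0))/(24 + 7*(6*0)))*(-35))*60 = (((61 - 14*6/12 + 28*0)/(24 + 7*0))*(-35))*60 = (((61 - 14*6/12 + 0)/(24 + 0))*(-35))*60 = (((61 - 7*1 + 0)/24)*(-35))*60 = (((61 - 7 + 0)/24)*(-35))*60 = (((1/24)*54)*(-35))*60 = ((9/4)*(-35))*60 = -315/4*60 = -4725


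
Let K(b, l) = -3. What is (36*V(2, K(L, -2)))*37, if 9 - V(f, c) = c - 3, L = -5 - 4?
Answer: 19980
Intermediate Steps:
L = -9
V(f, c) = 12 - c (V(f, c) = 9 - (c - 3) = 9 - (-3 + c) = 9 + (3 - c) = 12 - c)
(36*V(2, K(L, -2)))*37 = (36*(12 - 1*(-3)))*37 = (36*(12 + 3))*37 = (36*15)*37 = 540*37 = 19980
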